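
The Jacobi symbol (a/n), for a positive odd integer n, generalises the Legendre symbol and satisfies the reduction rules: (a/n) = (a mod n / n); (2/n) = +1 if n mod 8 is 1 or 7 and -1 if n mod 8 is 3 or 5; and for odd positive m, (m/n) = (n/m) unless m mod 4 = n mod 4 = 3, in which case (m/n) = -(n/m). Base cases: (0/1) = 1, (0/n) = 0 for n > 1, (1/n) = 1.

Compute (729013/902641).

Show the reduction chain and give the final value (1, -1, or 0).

flip (729013/902641) -> (902641/729013): both odd, 729013 mod 4 = 1, 902641 mod 4 = 1, so the flip contributes +1; sign now +1
(902641/729013): 902641 mod 729013 = 173628, so (902641/729013) = (173628/729013)
factor out 2^2: 173628 = 2^2·43407; with 729013 mod 8 = 5, (2/729013) = -1; sign now +1; continue with (43407/729013)
flip (43407/729013) -> (729013/43407): both odd, 43407 mod 4 = 3, 729013 mod 4 = 1, so the flip contributes +1; sign now +1
(729013/43407): 729013 mod 43407 = 34501, so (729013/43407) = (34501/43407)
flip (34501/43407) -> (43407/34501): both odd, 34501 mod 4 = 1, 43407 mod 4 = 3, so the flip contributes +1; sign now +1
(43407/34501): 43407 mod 34501 = 8906, so (43407/34501) = (8906/34501)
factor out 2^1: 8906 = 2^1·4453; with 34501 mod 8 = 5, (2/34501) = -1; sign now -1; continue with (4453/34501)
flip (4453/34501) -> (34501/4453): both odd, 4453 mod 4 = 1, 34501 mod 4 = 1, so the flip contributes +1; sign now -1
(34501/4453): 34501 mod 4453 = 3330, so (34501/4453) = (3330/4453)
factor out 2^1: 3330 = 2^1·1665; with 4453 mod 8 = 5, (2/4453) = -1; sign now +1; continue with (1665/4453)
flip (1665/4453) -> (4453/1665): both odd, 1665 mod 4 = 1, 4453 mod 4 = 1, so the flip contributes +1; sign now +1
(4453/1665): 4453 mod 1665 = 1123, so (4453/1665) = (1123/1665)
flip (1123/1665) -> (1665/1123): both odd, 1123 mod 4 = 3, 1665 mod 4 = 1, so the flip contributes +1; sign now +1
(1665/1123): 1665 mod 1123 = 542, so (1665/1123) = (542/1123)
factor out 2^1: 542 = 2^1·271; with 1123 mod 8 = 3, (2/1123) = -1; sign now -1; continue with (271/1123)
flip (271/1123) -> (1123/271): both odd, 271 mod 4 = 3, 1123 mod 4 = 3, so the flip contributes -1; sign now +1
(1123/271): 1123 mod 271 = 39, so (1123/271) = (39/271)
flip (39/271) -> (271/39): both odd, 39 mod 4 = 3, 271 mod 4 = 3, so the flip contributes -1; sign now -1
(271/39): 271 mod 39 = 37, so (271/39) = (37/39)
flip (37/39) -> (39/37): both odd, 37 mod 4 = 1, 39 mod 4 = 3, so the flip contributes +1; sign now -1
(39/37): 39 mod 37 = 2, so (39/37) = (2/37)
factor out 2^1: 2 = 2^1·1; with 37 mod 8 = 5, (2/37) = -1; sign now +1; continue with (1/37)
reached (1/37) = 1, so the symbol is +1

1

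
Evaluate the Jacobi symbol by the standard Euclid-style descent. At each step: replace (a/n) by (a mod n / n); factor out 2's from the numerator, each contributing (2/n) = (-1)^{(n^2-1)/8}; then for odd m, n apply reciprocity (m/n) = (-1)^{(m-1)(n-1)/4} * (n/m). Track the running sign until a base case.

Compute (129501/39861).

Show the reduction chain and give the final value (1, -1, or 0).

0

(129501/39861): 129501 mod 39861 = 9918, so (129501/39861) = (9918/39861)
factor out 2^1: 9918 = 2^1·4959; with 39861 mod 8 = 5, (2/39861) = -1; sign now -1; continue with (4959/39861)
flip (4959/39861) -> (39861/4959): both odd, 4959 mod 4 = 3, 39861 mod 4 = 1, so the flip contributes +1; sign now -1
(39861/4959): 39861 mod 4959 = 189, so (39861/4959) = (189/4959)
flip (189/4959) -> (4959/189): both odd, 189 mod 4 = 1, 4959 mod 4 = 3, so the flip contributes +1; sign now -1
(4959/189): 4959 mod 189 = 45, so (4959/189) = (45/189)
flip (45/189) -> (189/45): both odd, 45 mod 4 = 1, 189 mod 4 = 1, so the flip contributes +1; sign now -1
(189/45): 189 mod 45 = 9, so (189/45) = (9/45)
flip (9/45) -> (45/9): both odd, 9 mod 4 = 1, 45 mod 4 = 1, so the flip contributes +1; sign now -1
(45/9): 45 mod 9 = 0, so (45/9) = (0/9)
reached (0/9); gcd(a, n) > 1, so (0/9) = 0 and the symbol is 0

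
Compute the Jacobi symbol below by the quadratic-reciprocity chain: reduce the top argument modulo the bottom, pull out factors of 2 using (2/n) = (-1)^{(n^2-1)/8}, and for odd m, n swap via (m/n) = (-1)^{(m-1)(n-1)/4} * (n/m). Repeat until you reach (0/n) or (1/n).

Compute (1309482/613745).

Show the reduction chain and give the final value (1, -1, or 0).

(1309482/613745) = (81992/613745)   [reduce mod 613745]
81992 = 2^3·10249; (2/613745) = +1 since 613745 mod 8 = 1, so (81992/613745) = (+1)^3·(10249/613745); sign now +1
reciprocity: (10249/613745) = +1·(613745/10249) since 10249 mod 4 = 1, 613745 mod 4 = 1; sign now +1
(613745/10249) = (9054/10249)   [reduce mod 10249]
9054 = 2^1·4527; (2/10249) = +1 since 10249 mod 8 = 1, so (9054/10249) = (+1)^1·(4527/10249); sign now +1
reciprocity: (4527/10249) = +1·(10249/4527) since 4527 mod 4 = 3, 10249 mod 4 = 1; sign now +1
(10249/4527) = (1195/4527)   [reduce mod 4527]
reciprocity: (1195/4527) = -1·(4527/1195) since 1195 mod 4 = 3, 4527 mod 4 = 3; sign now -1
(4527/1195) = (942/1195)   [reduce mod 1195]
942 = 2^1·471; (2/1195) = -1 since 1195 mod 8 = 3, so (942/1195) = (-1)^1·(471/1195); sign now +1
reciprocity: (471/1195) = -1·(1195/471) since 471 mod 4 = 3, 1195 mod 4 = 3; sign now -1
(1195/471) = (253/471)   [reduce mod 471]
reciprocity: (253/471) = +1·(471/253) since 253 mod 4 = 1, 471 mod 4 = 3; sign now -1
(471/253) = (218/253)   [reduce mod 253]
218 = 2^1·109; (2/253) = -1 since 253 mod 8 = 5, so (218/253) = (-1)^1·(109/253); sign now +1
reciprocity: (109/253) = +1·(253/109) since 109 mod 4 = 1, 253 mod 4 = 1; sign now +1
(253/109) = (35/109)   [reduce mod 109]
reciprocity: (35/109) = +1·(109/35) since 35 mod 4 = 3, 109 mod 4 = 1; sign now +1
(109/35) = (4/35)   [reduce mod 35]
4 = 2^2·1; (2/35) = -1 since 35 mod 8 = 3, so (4/35) = (-1)^2·(1/35); sign now +1
(1/35) = 1; final value = sign = +1

1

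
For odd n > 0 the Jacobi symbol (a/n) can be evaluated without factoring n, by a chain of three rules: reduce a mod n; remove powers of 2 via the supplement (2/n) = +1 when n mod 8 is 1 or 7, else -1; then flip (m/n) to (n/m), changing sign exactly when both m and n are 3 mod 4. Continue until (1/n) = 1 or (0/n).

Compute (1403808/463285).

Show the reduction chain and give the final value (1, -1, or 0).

(1403808/463285) = (13953/463285)   [reduce mod 463285]
reciprocity: (13953/463285) = +1·(463285/13953) since 13953 mod 4 = 1, 463285 mod 4 = 1; sign now +1
(463285/13953) = (2836/13953)   [reduce mod 13953]
2836 = 2^2·709; (2/13953) = +1 since 13953 mod 8 = 1, so (2836/13953) = (+1)^2·(709/13953); sign now +1
reciprocity: (709/13953) = +1·(13953/709) since 709 mod 4 = 1, 13953 mod 4 = 1; sign now +1
(13953/709) = (482/709)   [reduce mod 709]
482 = 2^1·241; (2/709) = -1 since 709 mod 8 = 5, so (482/709) = (-1)^1·(241/709); sign now -1
reciprocity: (241/709) = +1·(709/241) since 241 mod 4 = 1, 709 mod 4 = 1; sign now -1
(709/241) = (227/241)   [reduce mod 241]
reciprocity: (227/241) = +1·(241/227) since 227 mod 4 = 3, 241 mod 4 = 1; sign now -1
(241/227) = (14/227)   [reduce mod 227]
14 = 2^1·7; (2/227) = -1 since 227 mod 8 = 3, so (14/227) = (-1)^1·(7/227); sign now +1
reciprocity: (7/227) = -1·(227/7) since 7 mod 4 = 3, 227 mod 4 = 3; sign now -1
(227/7) = (3/7)   [reduce mod 7]
reciprocity: (3/7) = -1·(7/3) since 3 mod 4 = 3, 7 mod 4 = 3; sign now +1
(7/3) = (1/3)   [reduce mod 3]
(1/3) = 1; final value = sign = +1

1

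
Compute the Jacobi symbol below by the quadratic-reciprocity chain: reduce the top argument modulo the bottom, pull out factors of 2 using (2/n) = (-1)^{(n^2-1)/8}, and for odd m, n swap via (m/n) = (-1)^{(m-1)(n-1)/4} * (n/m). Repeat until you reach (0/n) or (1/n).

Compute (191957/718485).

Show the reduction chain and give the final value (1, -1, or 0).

0

flip (191957/718485) -> (718485/191957): both odd, 191957 mod 4 = 1, 718485 mod 4 = 1, so the flip contributes +1; sign now +1
(718485/191957): 718485 mod 191957 = 142614, so (718485/191957) = (142614/191957)
factor out 2^1: 142614 = 2^1·71307; with 191957 mod 8 = 5, (2/191957) = -1; sign now -1; continue with (71307/191957)
flip (71307/191957) -> (191957/71307): both odd, 71307 mod 4 = 3, 191957 mod 4 = 1, so the flip contributes +1; sign now -1
(191957/71307): 191957 mod 71307 = 49343, so (191957/71307) = (49343/71307)
flip (49343/71307) -> (71307/49343): both odd, 49343 mod 4 = 3, 71307 mod 4 = 3, so the flip contributes -1; sign now +1
(71307/49343): 71307 mod 49343 = 21964, so (71307/49343) = (21964/49343)
factor out 2^2: 21964 = 2^2·5491; with 49343 mod 8 = 7, (2/49343) = +1; sign now +1; continue with (5491/49343)
flip (5491/49343) -> (49343/5491): both odd, 5491 mod 4 = 3, 49343 mod 4 = 3, so the flip contributes -1; sign now -1
(49343/5491): 49343 mod 5491 = 5415, so (49343/5491) = (5415/5491)
flip (5415/5491) -> (5491/5415): both odd, 5415 mod 4 = 3, 5491 mod 4 = 3, so the flip contributes -1; sign now +1
(5491/5415): 5491 mod 5415 = 76, so (5491/5415) = (76/5415)
factor out 2^2: 76 = 2^2·19; with 5415 mod 8 = 7, (2/5415) = +1; sign now +1; continue with (19/5415)
flip (19/5415) -> (5415/19): both odd, 19 mod 4 = 3, 5415 mod 4 = 3, so the flip contributes -1; sign now -1
(5415/19): 5415 mod 19 = 0, so (5415/19) = (0/19)
reached (0/19); gcd(a, n) > 1, so (0/19) = 0 and the symbol is 0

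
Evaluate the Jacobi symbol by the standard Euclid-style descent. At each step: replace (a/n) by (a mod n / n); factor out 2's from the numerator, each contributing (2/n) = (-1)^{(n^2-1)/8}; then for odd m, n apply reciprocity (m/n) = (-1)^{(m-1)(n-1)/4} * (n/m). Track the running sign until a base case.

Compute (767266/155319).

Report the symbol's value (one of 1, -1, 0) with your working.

(767266/155319): 767266 mod 155319 = 145990, so (767266/155319) = (145990/155319)
factor out 2^1: 145990 = 2^1·72995; with 155319 mod 8 = 7, (2/155319) = +1; sign now +1; continue with (72995/155319)
flip (72995/155319) -> (155319/72995): both odd, 72995 mod 4 = 3, 155319 mod 4 = 3, so the flip contributes -1; sign now -1
(155319/72995): 155319 mod 72995 = 9329, so (155319/72995) = (9329/72995)
flip (9329/72995) -> (72995/9329): both odd, 9329 mod 4 = 1, 72995 mod 4 = 3, so the flip contributes +1; sign now -1
(72995/9329): 72995 mod 9329 = 7692, so (72995/9329) = (7692/9329)
factor out 2^2: 7692 = 2^2·1923; with 9329 mod 8 = 1, (2/9329) = +1; sign now -1; continue with (1923/9329)
flip (1923/9329) -> (9329/1923): both odd, 1923 mod 4 = 3, 9329 mod 4 = 1, so the flip contributes +1; sign now -1
(9329/1923): 9329 mod 1923 = 1637, so (9329/1923) = (1637/1923)
flip (1637/1923) -> (1923/1637): both odd, 1637 mod 4 = 1, 1923 mod 4 = 3, so the flip contributes +1; sign now -1
(1923/1637): 1923 mod 1637 = 286, so (1923/1637) = (286/1637)
factor out 2^1: 286 = 2^1·143; with 1637 mod 8 = 5, (2/1637) = -1; sign now +1; continue with (143/1637)
flip (143/1637) -> (1637/143): both odd, 143 mod 4 = 3, 1637 mod 4 = 1, so the flip contributes +1; sign now +1
(1637/143): 1637 mod 143 = 64, so (1637/143) = (64/143)
factor out 2^6: 64 = 2^6·1; with 143 mod 8 = 7, (2/143) = +1; sign now +1; continue with (1/143)
reached (1/143) = 1, so the symbol is +1

1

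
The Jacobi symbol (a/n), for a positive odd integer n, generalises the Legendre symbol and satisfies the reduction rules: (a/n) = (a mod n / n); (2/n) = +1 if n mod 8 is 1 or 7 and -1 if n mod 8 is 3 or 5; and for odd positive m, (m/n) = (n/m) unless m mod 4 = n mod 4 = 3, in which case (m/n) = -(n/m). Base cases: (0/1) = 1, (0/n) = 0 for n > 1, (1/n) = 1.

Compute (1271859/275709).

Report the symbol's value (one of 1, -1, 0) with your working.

(1271859/275709): 1271859 mod 275709 = 169023, so (1271859/275709) = (169023/275709)
flip (169023/275709) -> (275709/169023): both odd, 169023 mod 4 = 3, 275709 mod 4 = 1, so the flip contributes +1; sign now +1
(275709/169023): 275709 mod 169023 = 106686, so (275709/169023) = (106686/169023)
factor out 2^1: 106686 = 2^1·53343; with 169023 mod 8 = 7, (2/169023) = +1; sign now +1; continue with (53343/169023)
flip (53343/169023) -> (169023/53343): both odd, 53343 mod 4 = 3, 169023 mod 4 = 3, so the flip contributes -1; sign now -1
(169023/53343): 169023 mod 53343 = 8994, so (169023/53343) = (8994/53343)
factor out 2^1: 8994 = 2^1·4497; with 53343 mod 8 = 7, (2/53343) = +1; sign now -1; continue with (4497/53343)
flip (4497/53343) -> (53343/4497): both odd, 4497 mod 4 = 1, 53343 mod 4 = 3, so the flip contributes +1; sign now -1
(53343/4497): 53343 mod 4497 = 3876, so (53343/4497) = (3876/4497)
factor out 2^2: 3876 = 2^2·969; with 4497 mod 8 = 1, (2/4497) = +1; sign now -1; continue with (969/4497)
flip (969/4497) -> (4497/969): both odd, 969 mod 4 = 1, 4497 mod 4 = 1, so the flip contributes +1; sign now -1
(4497/969): 4497 mod 969 = 621, so (4497/969) = (621/969)
flip (621/969) -> (969/621): both odd, 621 mod 4 = 1, 969 mod 4 = 1, so the flip contributes +1; sign now -1
(969/621): 969 mod 621 = 348, so (969/621) = (348/621)
factor out 2^2: 348 = 2^2·87; with 621 mod 8 = 5, (2/621) = -1; sign now -1; continue with (87/621)
flip (87/621) -> (621/87): both odd, 87 mod 4 = 3, 621 mod 4 = 1, so the flip contributes +1; sign now -1
(621/87): 621 mod 87 = 12, so (621/87) = (12/87)
factor out 2^2: 12 = 2^2·3; with 87 mod 8 = 7, (2/87) = +1; sign now -1; continue with (3/87)
flip (3/87) -> (87/3): both odd, 3 mod 4 = 3, 87 mod 4 = 3, so the flip contributes -1; sign now +1
(87/3): 87 mod 3 = 0, so (87/3) = (0/3)
reached (0/3); gcd(a, n) > 1, so (0/3) = 0 and the symbol is 0

0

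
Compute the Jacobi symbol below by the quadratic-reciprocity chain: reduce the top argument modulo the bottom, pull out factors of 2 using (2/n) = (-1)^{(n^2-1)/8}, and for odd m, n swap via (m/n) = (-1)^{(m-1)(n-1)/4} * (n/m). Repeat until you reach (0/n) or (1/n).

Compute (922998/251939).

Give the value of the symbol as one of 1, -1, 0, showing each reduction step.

-1

(922998/251939): 922998 mod 251939 = 167181, so (922998/251939) = (167181/251939)
flip (167181/251939) -> (251939/167181): both odd, 167181 mod 4 = 1, 251939 mod 4 = 3, so the flip contributes +1; sign now +1
(251939/167181): 251939 mod 167181 = 84758, so (251939/167181) = (84758/167181)
factor out 2^1: 84758 = 2^1·42379; with 167181 mod 8 = 5, (2/167181) = -1; sign now -1; continue with (42379/167181)
flip (42379/167181) -> (167181/42379): both odd, 42379 mod 4 = 3, 167181 mod 4 = 1, so the flip contributes +1; sign now -1
(167181/42379): 167181 mod 42379 = 40044, so (167181/42379) = (40044/42379)
factor out 2^2: 40044 = 2^2·10011; with 42379 mod 8 = 3, (2/42379) = -1; sign now -1; continue with (10011/42379)
flip (10011/42379) -> (42379/10011): both odd, 10011 mod 4 = 3, 42379 mod 4 = 3, so the flip contributes -1; sign now +1
(42379/10011): 42379 mod 10011 = 2335, so (42379/10011) = (2335/10011)
flip (2335/10011) -> (10011/2335): both odd, 2335 mod 4 = 3, 10011 mod 4 = 3, so the flip contributes -1; sign now -1
(10011/2335): 10011 mod 2335 = 671, so (10011/2335) = (671/2335)
flip (671/2335) -> (2335/671): both odd, 671 mod 4 = 3, 2335 mod 4 = 3, so the flip contributes -1; sign now +1
(2335/671): 2335 mod 671 = 322, so (2335/671) = (322/671)
factor out 2^1: 322 = 2^1·161; with 671 mod 8 = 7, (2/671) = +1; sign now +1; continue with (161/671)
flip (161/671) -> (671/161): both odd, 161 mod 4 = 1, 671 mod 4 = 3, so the flip contributes +1; sign now +1
(671/161): 671 mod 161 = 27, so (671/161) = (27/161)
flip (27/161) -> (161/27): both odd, 27 mod 4 = 3, 161 mod 4 = 1, so the flip contributes +1; sign now +1
(161/27): 161 mod 27 = 26, so (161/27) = (26/27)
factor out 2^1: 26 = 2^1·13; with 27 mod 8 = 3, (2/27) = -1; sign now -1; continue with (13/27)
flip (13/27) -> (27/13): both odd, 13 mod 4 = 1, 27 mod 4 = 3, so the flip contributes +1; sign now -1
(27/13): 27 mod 13 = 1, so (27/13) = (1/13)
reached (1/13) = 1, so the symbol is -1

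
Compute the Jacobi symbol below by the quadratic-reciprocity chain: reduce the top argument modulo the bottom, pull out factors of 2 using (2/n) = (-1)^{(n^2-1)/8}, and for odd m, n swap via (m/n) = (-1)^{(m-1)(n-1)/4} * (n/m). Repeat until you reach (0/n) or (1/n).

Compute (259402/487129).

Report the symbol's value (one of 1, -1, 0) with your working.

1

259402 = 2^1·129701; (2/487129) = +1 since 487129 mod 8 = 1, so (259402/487129) = (+1)^1·(129701/487129); sign now +1
reciprocity: (129701/487129) = +1·(487129/129701) since 129701 mod 4 = 1, 487129 mod 4 = 1; sign now +1
(487129/129701) = (98026/129701)   [reduce mod 129701]
98026 = 2^1·49013; (2/129701) = -1 since 129701 mod 8 = 5, so (98026/129701) = (-1)^1·(49013/129701); sign now -1
reciprocity: (49013/129701) = +1·(129701/49013) since 49013 mod 4 = 1, 129701 mod 4 = 1; sign now -1
(129701/49013) = (31675/49013)   [reduce mod 49013]
reciprocity: (31675/49013) = +1·(49013/31675) since 31675 mod 4 = 3, 49013 mod 4 = 1; sign now -1
(49013/31675) = (17338/31675)   [reduce mod 31675]
17338 = 2^1·8669; (2/31675) = -1 since 31675 mod 8 = 3, so (17338/31675) = (-1)^1·(8669/31675); sign now +1
reciprocity: (8669/31675) = +1·(31675/8669) since 8669 mod 4 = 1, 31675 mod 4 = 3; sign now +1
(31675/8669) = (5668/8669)   [reduce mod 8669]
5668 = 2^2·1417; (2/8669) = -1 since 8669 mod 8 = 5, so (5668/8669) = (-1)^2·(1417/8669); sign now +1
reciprocity: (1417/8669) = +1·(8669/1417) since 1417 mod 4 = 1, 8669 mod 4 = 1; sign now +1
(8669/1417) = (167/1417)   [reduce mod 1417]
reciprocity: (167/1417) = +1·(1417/167) since 167 mod 4 = 3, 1417 mod 4 = 1; sign now +1
(1417/167) = (81/167)   [reduce mod 167]
reciprocity: (81/167) = +1·(167/81) since 81 mod 4 = 1, 167 mod 4 = 3; sign now +1
(167/81) = (5/81)   [reduce mod 81]
reciprocity: (5/81) = +1·(81/5) since 5 mod 4 = 1, 81 mod 4 = 1; sign now +1
(81/5) = (1/5)   [reduce mod 5]
(1/5) = 1; final value = sign = +1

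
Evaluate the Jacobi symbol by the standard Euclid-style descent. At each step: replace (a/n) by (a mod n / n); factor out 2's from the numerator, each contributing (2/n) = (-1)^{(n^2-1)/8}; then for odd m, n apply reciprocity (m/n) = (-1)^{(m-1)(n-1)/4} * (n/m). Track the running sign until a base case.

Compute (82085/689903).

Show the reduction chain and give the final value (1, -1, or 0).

flip (82085/689903) -> (689903/82085): both odd, 82085 mod 4 = 1, 689903 mod 4 = 3, so the flip contributes +1; sign now +1
(689903/82085): 689903 mod 82085 = 33223, so (689903/82085) = (33223/82085)
flip (33223/82085) -> (82085/33223): both odd, 33223 mod 4 = 3, 82085 mod 4 = 1, so the flip contributes +1; sign now +1
(82085/33223): 82085 mod 33223 = 15639, so (82085/33223) = (15639/33223)
flip (15639/33223) -> (33223/15639): both odd, 15639 mod 4 = 3, 33223 mod 4 = 3, so the flip contributes -1; sign now -1
(33223/15639): 33223 mod 15639 = 1945, so (33223/15639) = (1945/15639)
flip (1945/15639) -> (15639/1945): both odd, 1945 mod 4 = 1, 15639 mod 4 = 3, so the flip contributes +1; sign now -1
(15639/1945): 15639 mod 1945 = 79, so (15639/1945) = (79/1945)
flip (79/1945) -> (1945/79): both odd, 79 mod 4 = 3, 1945 mod 4 = 1, so the flip contributes +1; sign now -1
(1945/79): 1945 mod 79 = 49, so (1945/79) = (49/79)
flip (49/79) -> (79/49): both odd, 49 mod 4 = 1, 79 mod 4 = 3, so the flip contributes +1; sign now -1
(79/49): 79 mod 49 = 30, so (79/49) = (30/49)
factor out 2^1: 30 = 2^1·15; with 49 mod 8 = 1, (2/49) = +1; sign now -1; continue with (15/49)
flip (15/49) -> (49/15): both odd, 15 mod 4 = 3, 49 mod 4 = 1, so the flip contributes +1; sign now -1
(49/15): 49 mod 15 = 4, so (49/15) = (4/15)
factor out 2^2: 4 = 2^2·1; with 15 mod 8 = 7, (2/15) = +1; sign now -1; continue with (1/15)
reached (1/15) = 1, so the symbol is -1

-1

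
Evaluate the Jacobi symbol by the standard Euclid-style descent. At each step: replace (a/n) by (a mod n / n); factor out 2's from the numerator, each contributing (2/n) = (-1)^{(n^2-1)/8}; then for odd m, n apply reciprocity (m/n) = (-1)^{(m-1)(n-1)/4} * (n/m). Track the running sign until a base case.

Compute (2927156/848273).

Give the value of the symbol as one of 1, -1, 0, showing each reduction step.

(2927156/848273): 2927156 mod 848273 = 382337, so (2927156/848273) = (382337/848273)
flip (382337/848273) -> (848273/382337): both odd, 382337 mod 4 = 1, 848273 mod 4 = 1, so the flip contributes +1; sign now +1
(848273/382337): 848273 mod 382337 = 83599, so (848273/382337) = (83599/382337)
flip (83599/382337) -> (382337/83599): both odd, 83599 mod 4 = 3, 382337 mod 4 = 1, so the flip contributes +1; sign now +1
(382337/83599): 382337 mod 83599 = 47941, so (382337/83599) = (47941/83599)
flip (47941/83599) -> (83599/47941): both odd, 47941 mod 4 = 1, 83599 mod 4 = 3, so the flip contributes +1; sign now +1
(83599/47941): 83599 mod 47941 = 35658, so (83599/47941) = (35658/47941)
factor out 2^1: 35658 = 2^1·17829; with 47941 mod 8 = 5, (2/47941) = -1; sign now -1; continue with (17829/47941)
flip (17829/47941) -> (47941/17829): both odd, 17829 mod 4 = 1, 47941 mod 4 = 1, so the flip contributes +1; sign now -1
(47941/17829): 47941 mod 17829 = 12283, so (47941/17829) = (12283/17829)
flip (12283/17829) -> (17829/12283): both odd, 12283 mod 4 = 3, 17829 mod 4 = 1, so the flip contributes +1; sign now -1
(17829/12283): 17829 mod 12283 = 5546, so (17829/12283) = (5546/12283)
factor out 2^1: 5546 = 2^1·2773; with 12283 mod 8 = 3, (2/12283) = -1; sign now +1; continue with (2773/12283)
flip (2773/12283) -> (12283/2773): both odd, 2773 mod 4 = 1, 12283 mod 4 = 3, so the flip contributes +1; sign now +1
(12283/2773): 12283 mod 2773 = 1191, so (12283/2773) = (1191/2773)
flip (1191/2773) -> (2773/1191): both odd, 1191 mod 4 = 3, 2773 mod 4 = 1, so the flip contributes +1; sign now +1
(2773/1191): 2773 mod 1191 = 391, so (2773/1191) = (391/1191)
flip (391/1191) -> (1191/391): both odd, 391 mod 4 = 3, 1191 mod 4 = 3, so the flip contributes -1; sign now -1
(1191/391): 1191 mod 391 = 18, so (1191/391) = (18/391)
factor out 2^1: 18 = 2^1·9; with 391 mod 8 = 7, (2/391) = +1; sign now -1; continue with (9/391)
flip (9/391) -> (391/9): both odd, 9 mod 4 = 1, 391 mod 4 = 3, so the flip contributes +1; sign now -1
(391/9): 391 mod 9 = 4, so (391/9) = (4/9)
factor out 2^2: 4 = 2^2·1; with 9 mod 8 = 1, (2/9) = +1; sign now -1; continue with (1/9)
reached (1/9) = 1, so the symbol is -1

-1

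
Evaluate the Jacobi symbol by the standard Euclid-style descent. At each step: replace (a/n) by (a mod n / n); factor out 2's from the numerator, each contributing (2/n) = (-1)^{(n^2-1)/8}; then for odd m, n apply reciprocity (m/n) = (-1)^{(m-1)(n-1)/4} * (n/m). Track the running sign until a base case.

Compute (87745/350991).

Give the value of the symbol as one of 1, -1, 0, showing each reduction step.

1

flip (87745/350991) -> (350991/87745): both odd, 87745 mod 4 = 1, 350991 mod 4 = 3, so the flip contributes +1; sign now +1
(350991/87745): 350991 mod 87745 = 11, so (350991/87745) = (11/87745)
flip (11/87745) -> (87745/11): both odd, 11 mod 4 = 3, 87745 mod 4 = 1, so the flip contributes +1; sign now +1
(87745/11): 87745 mod 11 = 9, so (87745/11) = (9/11)
flip (9/11) -> (11/9): both odd, 9 mod 4 = 1, 11 mod 4 = 3, so the flip contributes +1; sign now +1
(11/9): 11 mod 9 = 2, so (11/9) = (2/9)
factor out 2^1: 2 = 2^1·1; with 9 mod 8 = 1, (2/9) = +1; sign now +1; continue with (1/9)
reached (1/9) = 1, so the symbol is +1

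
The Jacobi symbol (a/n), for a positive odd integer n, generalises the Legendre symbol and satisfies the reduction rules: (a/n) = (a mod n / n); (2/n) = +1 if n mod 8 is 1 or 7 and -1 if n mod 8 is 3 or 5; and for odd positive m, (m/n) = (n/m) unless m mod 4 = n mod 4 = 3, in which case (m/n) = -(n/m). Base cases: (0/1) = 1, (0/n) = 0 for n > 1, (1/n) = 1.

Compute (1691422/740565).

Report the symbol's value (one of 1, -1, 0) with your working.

-1

(1691422/740565) = (210292/740565)   [reduce mod 740565]
210292 = 2^2·52573; (2/740565) = -1 since 740565 mod 8 = 5, so (210292/740565) = (-1)^2·(52573/740565); sign now +1
reciprocity: (52573/740565) = +1·(740565/52573) since 52573 mod 4 = 1, 740565 mod 4 = 1; sign now +1
(740565/52573) = (4543/52573)   [reduce mod 52573]
reciprocity: (4543/52573) = +1·(52573/4543) since 4543 mod 4 = 3, 52573 mod 4 = 1; sign now +1
(52573/4543) = (2600/4543)   [reduce mod 4543]
2600 = 2^3·325; (2/4543) = +1 since 4543 mod 8 = 7, so (2600/4543) = (+1)^3·(325/4543); sign now +1
reciprocity: (325/4543) = +1·(4543/325) since 325 mod 4 = 1, 4543 mod 4 = 3; sign now +1
(4543/325) = (318/325)   [reduce mod 325]
318 = 2^1·159; (2/325) = -1 since 325 mod 8 = 5, so (318/325) = (-1)^1·(159/325); sign now -1
reciprocity: (159/325) = +1·(325/159) since 159 mod 4 = 3, 325 mod 4 = 1; sign now -1
(325/159) = (7/159)   [reduce mod 159]
reciprocity: (7/159) = -1·(159/7) since 7 mod 4 = 3, 159 mod 4 = 3; sign now +1
(159/7) = (5/7)   [reduce mod 7]
reciprocity: (5/7) = +1·(7/5) since 5 mod 4 = 1, 7 mod 4 = 3; sign now +1
(7/5) = (2/5)   [reduce mod 5]
2 = 2^1·1; (2/5) = -1 since 5 mod 8 = 5, so (2/5) = (-1)^1·(1/5); sign now -1
(1/5) = 1; final value = sign = -1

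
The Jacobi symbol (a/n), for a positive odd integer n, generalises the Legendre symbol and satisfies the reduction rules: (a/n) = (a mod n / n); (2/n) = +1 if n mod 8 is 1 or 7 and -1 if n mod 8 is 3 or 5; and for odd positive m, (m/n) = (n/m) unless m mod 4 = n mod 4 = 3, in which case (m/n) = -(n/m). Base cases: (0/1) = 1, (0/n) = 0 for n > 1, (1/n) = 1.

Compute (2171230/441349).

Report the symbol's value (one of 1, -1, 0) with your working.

(2171230/441349) = (405834/441349)   [reduce mod 441349]
405834 = 2^1·202917; (2/441349) = -1 since 441349 mod 8 = 5, so (405834/441349) = (-1)^1·(202917/441349); sign now -1
reciprocity: (202917/441349) = +1·(441349/202917) since 202917 mod 4 = 1, 441349 mod 4 = 1; sign now -1
(441349/202917) = (35515/202917)   [reduce mod 202917]
reciprocity: (35515/202917) = +1·(202917/35515) since 35515 mod 4 = 3, 202917 mod 4 = 1; sign now -1
(202917/35515) = (25342/35515)   [reduce mod 35515]
25342 = 2^1·12671; (2/35515) = -1 since 35515 mod 8 = 3, so (25342/35515) = (-1)^1·(12671/35515); sign now +1
reciprocity: (12671/35515) = -1·(35515/12671) since 12671 mod 4 = 3, 35515 mod 4 = 3; sign now -1
(35515/12671) = (10173/12671)   [reduce mod 12671]
reciprocity: (10173/12671) = +1·(12671/10173) since 10173 mod 4 = 1, 12671 mod 4 = 3; sign now -1
(12671/10173) = (2498/10173)   [reduce mod 10173]
2498 = 2^1·1249; (2/10173) = -1 since 10173 mod 8 = 5, so (2498/10173) = (-1)^1·(1249/10173); sign now +1
reciprocity: (1249/10173) = +1·(10173/1249) since 1249 mod 4 = 1, 10173 mod 4 = 1; sign now +1
(10173/1249) = (181/1249)   [reduce mod 1249]
reciprocity: (181/1249) = +1·(1249/181) since 181 mod 4 = 1, 1249 mod 4 = 1; sign now +1
(1249/181) = (163/181)   [reduce mod 181]
reciprocity: (163/181) = +1·(181/163) since 163 mod 4 = 3, 181 mod 4 = 1; sign now +1
(181/163) = (18/163)   [reduce mod 163]
18 = 2^1·9; (2/163) = -1 since 163 mod 8 = 3, so (18/163) = (-1)^1·(9/163); sign now -1
reciprocity: (9/163) = +1·(163/9) since 9 mod 4 = 1, 163 mod 4 = 3; sign now -1
(163/9) = (1/9)   [reduce mod 9]
(1/9) = 1; final value = sign = -1

-1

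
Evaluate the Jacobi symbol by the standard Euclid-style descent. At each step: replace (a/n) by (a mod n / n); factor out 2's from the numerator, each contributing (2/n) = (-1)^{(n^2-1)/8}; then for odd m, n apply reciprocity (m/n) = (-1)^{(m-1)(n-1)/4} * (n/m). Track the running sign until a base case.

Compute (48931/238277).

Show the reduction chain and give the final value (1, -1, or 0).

-1

reciprocity: (48931/238277) = +1·(238277/48931) since 48931 mod 4 = 3, 238277 mod 4 = 1; sign now +1
(238277/48931) = (42553/48931)   [reduce mod 48931]
reciprocity: (42553/48931) = +1·(48931/42553) since 42553 mod 4 = 1, 48931 mod 4 = 3; sign now +1
(48931/42553) = (6378/42553)   [reduce mod 42553]
6378 = 2^1·3189; (2/42553) = +1 since 42553 mod 8 = 1, so (6378/42553) = (+1)^1·(3189/42553); sign now +1
reciprocity: (3189/42553) = +1·(42553/3189) since 3189 mod 4 = 1, 42553 mod 4 = 1; sign now +1
(42553/3189) = (1096/3189)   [reduce mod 3189]
1096 = 2^3·137; (2/3189) = -1 since 3189 mod 8 = 5, so (1096/3189) = (-1)^3·(137/3189); sign now -1
reciprocity: (137/3189) = +1·(3189/137) since 137 mod 4 = 1, 3189 mod 4 = 1; sign now -1
(3189/137) = (38/137)   [reduce mod 137]
38 = 2^1·19; (2/137) = +1 since 137 mod 8 = 1, so (38/137) = (+1)^1·(19/137); sign now -1
reciprocity: (19/137) = +1·(137/19) since 19 mod 4 = 3, 137 mod 4 = 1; sign now -1
(137/19) = (4/19)   [reduce mod 19]
4 = 2^2·1; (2/19) = -1 since 19 mod 8 = 3, so (4/19) = (-1)^2·(1/19); sign now -1
(1/19) = 1; final value = sign = -1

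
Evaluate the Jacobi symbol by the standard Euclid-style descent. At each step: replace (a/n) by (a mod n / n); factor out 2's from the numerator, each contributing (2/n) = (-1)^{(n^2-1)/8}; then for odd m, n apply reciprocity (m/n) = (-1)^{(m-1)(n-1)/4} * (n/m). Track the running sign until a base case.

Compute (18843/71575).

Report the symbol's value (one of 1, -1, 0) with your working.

flip (18843/71575) -> (71575/18843): both odd, 18843 mod 4 = 3, 71575 mod 4 = 3, so the flip contributes -1; sign now -1
(71575/18843): 71575 mod 18843 = 15046, so (71575/18843) = (15046/18843)
factor out 2^1: 15046 = 2^1·7523; with 18843 mod 8 = 3, (2/18843) = -1; sign now +1; continue with (7523/18843)
flip (7523/18843) -> (18843/7523): both odd, 7523 mod 4 = 3, 18843 mod 4 = 3, so the flip contributes -1; sign now -1
(18843/7523): 18843 mod 7523 = 3797, so (18843/7523) = (3797/7523)
flip (3797/7523) -> (7523/3797): both odd, 3797 mod 4 = 1, 7523 mod 4 = 3, so the flip contributes +1; sign now -1
(7523/3797): 7523 mod 3797 = 3726, so (7523/3797) = (3726/3797)
factor out 2^1: 3726 = 2^1·1863; with 3797 mod 8 = 5, (2/3797) = -1; sign now +1; continue with (1863/3797)
flip (1863/3797) -> (3797/1863): both odd, 1863 mod 4 = 3, 3797 mod 4 = 1, so the flip contributes +1; sign now +1
(3797/1863): 3797 mod 1863 = 71, so (3797/1863) = (71/1863)
flip (71/1863) -> (1863/71): both odd, 71 mod 4 = 3, 1863 mod 4 = 3, so the flip contributes -1; sign now -1
(1863/71): 1863 mod 71 = 17, so (1863/71) = (17/71)
flip (17/71) -> (71/17): both odd, 17 mod 4 = 1, 71 mod 4 = 3, so the flip contributes +1; sign now -1
(71/17): 71 mod 17 = 3, so (71/17) = (3/17)
flip (3/17) -> (17/3): both odd, 3 mod 4 = 3, 17 mod 4 = 1, so the flip contributes +1; sign now -1
(17/3): 17 mod 3 = 2, so (17/3) = (2/3)
factor out 2^1: 2 = 2^1·1; with 3 mod 8 = 3, (2/3) = -1; sign now +1; continue with (1/3)
reached (1/3) = 1, so the symbol is +1

1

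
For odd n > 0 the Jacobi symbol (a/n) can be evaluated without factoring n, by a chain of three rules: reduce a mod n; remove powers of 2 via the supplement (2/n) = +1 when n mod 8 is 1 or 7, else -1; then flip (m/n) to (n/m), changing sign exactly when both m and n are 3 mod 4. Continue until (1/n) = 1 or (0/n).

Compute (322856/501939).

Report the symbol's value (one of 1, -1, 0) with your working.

factor out 2^3: 322856 = 2^3·40357; with 501939 mod 8 = 3, (2/501939) = -1; sign now -1; continue with (40357/501939)
flip (40357/501939) -> (501939/40357): both odd, 40357 mod 4 = 1, 501939 mod 4 = 3, so the flip contributes +1; sign now -1
(501939/40357): 501939 mod 40357 = 17655, so (501939/40357) = (17655/40357)
flip (17655/40357) -> (40357/17655): both odd, 17655 mod 4 = 3, 40357 mod 4 = 1, so the flip contributes +1; sign now -1
(40357/17655): 40357 mod 17655 = 5047, so (40357/17655) = (5047/17655)
flip (5047/17655) -> (17655/5047): both odd, 5047 mod 4 = 3, 17655 mod 4 = 3, so the flip contributes -1; sign now +1
(17655/5047): 17655 mod 5047 = 2514, so (17655/5047) = (2514/5047)
factor out 2^1: 2514 = 2^1·1257; with 5047 mod 8 = 7, (2/5047) = +1; sign now +1; continue with (1257/5047)
flip (1257/5047) -> (5047/1257): both odd, 1257 mod 4 = 1, 5047 mod 4 = 3, so the flip contributes +1; sign now +1
(5047/1257): 5047 mod 1257 = 19, so (5047/1257) = (19/1257)
flip (19/1257) -> (1257/19): both odd, 19 mod 4 = 3, 1257 mod 4 = 1, so the flip contributes +1; sign now +1
(1257/19): 1257 mod 19 = 3, so (1257/19) = (3/19)
flip (3/19) -> (19/3): both odd, 3 mod 4 = 3, 19 mod 4 = 3, so the flip contributes -1; sign now -1
(19/3): 19 mod 3 = 1, so (19/3) = (1/3)
reached (1/3) = 1, so the symbol is -1

-1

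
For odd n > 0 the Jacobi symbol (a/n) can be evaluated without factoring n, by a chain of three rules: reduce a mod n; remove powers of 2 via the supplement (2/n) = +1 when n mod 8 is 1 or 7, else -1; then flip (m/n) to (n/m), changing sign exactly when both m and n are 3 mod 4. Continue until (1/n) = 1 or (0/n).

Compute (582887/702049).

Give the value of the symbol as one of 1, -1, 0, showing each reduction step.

-1

flip (582887/702049) -> (702049/582887): both odd, 582887 mod 4 = 3, 702049 mod 4 = 1, so the flip contributes +1; sign now +1
(702049/582887): 702049 mod 582887 = 119162, so (702049/582887) = (119162/582887)
factor out 2^1: 119162 = 2^1·59581; with 582887 mod 8 = 7, (2/582887) = +1; sign now +1; continue with (59581/582887)
flip (59581/582887) -> (582887/59581): both odd, 59581 mod 4 = 1, 582887 mod 4 = 3, so the flip contributes +1; sign now +1
(582887/59581): 582887 mod 59581 = 46658, so (582887/59581) = (46658/59581)
factor out 2^1: 46658 = 2^1·23329; with 59581 mod 8 = 5, (2/59581) = -1; sign now -1; continue with (23329/59581)
flip (23329/59581) -> (59581/23329): both odd, 23329 mod 4 = 1, 59581 mod 4 = 1, so the flip contributes +1; sign now -1
(59581/23329): 59581 mod 23329 = 12923, so (59581/23329) = (12923/23329)
flip (12923/23329) -> (23329/12923): both odd, 12923 mod 4 = 3, 23329 mod 4 = 1, so the flip contributes +1; sign now -1
(23329/12923): 23329 mod 12923 = 10406, so (23329/12923) = (10406/12923)
factor out 2^1: 10406 = 2^1·5203; with 12923 mod 8 = 3, (2/12923) = -1; sign now +1; continue with (5203/12923)
flip (5203/12923) -> (12923/5203): both odd, 5203 mod 4 = 3, 12923 mod 4 = 3, so the flip contributes -1; sign now -1
(12923/5203): 12923 mod 5203 = 2517, so (12923/5203) = (2517/5203)
flip (2517/5203) -> (5203/2517): both odd, 2517 mod 4 = 1, 5203 mod 4 = 3, so the flip contributes +1; sign now -1
(5203/2517): 5203 mod 2517 = 169, so (5203/2517) = (169/2517)
flip (169/2517) -> (2517/169): both odd, 169 mod 4 = 1, 2517 mod 4 = 1, so the flip contributes +1; sign now -1
(2517/169): 2517 mod 169 = 151, so (2517/169) = (151/169)
flip (151/169) -> (169/151): both odd, 151 mod 4 = 3, 169 mod 4 = 1, so the flip contributes +1; sign now -1
(169/151): 169 mod 151 = 18, so (169/151) = (18/151)
factor out 2^1: 18 = 2^1·9; with 151 mod 8 = 7, (2/151) = +1; sign now -1; continue with (9/151)
flip (9/151) -> (151/9): both odd, 9 mod 4 = 1, 151 mod 4 = 3, so the flip contributes +1; sign now -1
(151/9): 151 mod 9 = 7, so (151/9) = (7/9)
flip (7/9) -> (9/7): both odd, 7 mod 4 = 3, 9 mod 4 = 1, so the flip contributes +1; sign now -1
(9/7): 9 mod 7 = 2, so (9/7) = (2/7)
factor out 2^1: 2 = 2^1·1; with 7 mod 8 = 7, (2/7) = +1; sign now -1; continue with (1/7)
reached (1/7) = 1, so the symbol is -1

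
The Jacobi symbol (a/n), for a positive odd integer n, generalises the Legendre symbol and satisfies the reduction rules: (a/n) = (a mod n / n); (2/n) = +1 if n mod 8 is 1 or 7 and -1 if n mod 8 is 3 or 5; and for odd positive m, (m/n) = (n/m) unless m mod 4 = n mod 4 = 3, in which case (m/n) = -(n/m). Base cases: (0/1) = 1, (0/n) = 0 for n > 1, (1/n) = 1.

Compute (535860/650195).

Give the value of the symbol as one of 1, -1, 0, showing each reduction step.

0

535860 = 2^2·133965; (2/650195) = -1 since 650195 mod 8 = 3, so (535860/650195) = (-1)^2·(133965/650195); sign now +1
reciprocity: (133965/650195) = +1·(650195/133965) since 133965 mod 4 = 1, 650195 mod 4 = 3; sign now +1
(650195/133965) = (114335/133965)   [reduce mod 133965]
reciprocity: (114335/133965) = +1·(133965/114335) since 114335 mod 4 = 3, 133965 mod 4 = 1; sign now +1
(133965/114335) = (19630/114335)   [reduce mod 114335]
19630 = 2^1·9815; (2/114335) = +1 since 114335 mod 8 = 7, so (19630/114335) = (+1)^1·(9815/114335); sign now +1
reciprocity: (9815/114335) = -1·(114335/9815) since 9815 mod 4 = 3, 114335 mod 4 = 3; sign now -1
(114335/9815) = (6370/9815)   [reduce mod 9815]
6370 = 2^1·3185; (2/9815) = +1 since 9815 mod 8 = 7, so (6370/9815) = (+1)^1·(3185/9815); sign now -1
reciprocity: (3185/9815) = +1·(9815/3185) since 3185 mod 4 = 1, 9815 mod 4 = 3; sign now -1
(9815/3185) = (260/3185)   [reduce mod 3185]
260 = 2^2·65; (2/3185) = +1 since 3185 mod 8 = 1, so (260/3185) = (+1)^2·(65/3185); sign now -1
reciprocity: (65/3185) = +1·(3185/65) since 65 mod 4 = 1, 3185 mod 4 = 1; sign now -1
(3185/65) = (0/65)   [reduce mod 65]
(0/65) = 0   [gcd(a, n) > 1]; final value = 0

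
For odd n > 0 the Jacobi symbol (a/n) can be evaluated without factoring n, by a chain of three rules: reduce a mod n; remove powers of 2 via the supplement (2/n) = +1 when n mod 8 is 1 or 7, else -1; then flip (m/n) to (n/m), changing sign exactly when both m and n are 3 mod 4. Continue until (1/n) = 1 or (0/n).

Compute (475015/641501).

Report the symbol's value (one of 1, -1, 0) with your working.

-1

reciprocity: (475015/641501) = +1·(641501/475015) since 475015 mod 4 = 3, 641501 mod 4 = 1; sign now +1
(641501/475015) = (166486/475015)   [reduce mod 475015]
166486 = 2^1·83243; (2/475015) = +1 since 475015 mod 8 = 7, so (166486/475015) = (+1)^1·(83243/475015); sign now +1
reciprocity: (83243/475015) = -1·(475015/83243) since 83243 mod 4 = 3, 475015 mod 4 = 3; sign now -1
(475015/83243) = (58800/83243)   [reduce mod 83243]
58800 = 2^4·3675; (2/83243) = -1 since 83243 mod 8 = 3, so (58800/83243) = (-1)^4·(3675/83243); sign now -1
reciprocity: (3675/83243) = -1·(83243/3675) since 3675 mod 4 = 3, 83243 mod 4 = 3; sign now +1
(83243/3675) = (2393/3675)   [reduce mod 3675]
reciprocity: (2393/3675) = +1·(3675/2393) since 2393 mod 4 = 1, 3675 mod 4 = 3; sign now +1
(3675/2393) = (1282/2393)   [reduce mod 2393]
1282 = 2^1·641; (2/2393) = +1 since 2393 mod 8 = 1, so (1282/2393) = (+1)^1·(641/2393); sign now +1
reciprocity: (641/2393) = +1·(2393/641) since 641 mod 4 = 1, 2393 mod 4 = 1; sign now +1
(2393/641) = (470/641)   [reduce mod 641]
470 = 2^1·235; (2/641) = +1 since 641 mod 8 = 1, so (470/641) = (+1)^1·(235/641); sign now +1
reciprocity: (235/641) = +1·(641/235) since 235 mod 4 = 3, 641 mod 4 = 1; sign now +1
(641/235) = (171/235)   [reduce mod 235]
reciprocity: (171/235) = -1·(235/171) since 171 mod 4 = 3, 235 mod 4 = 3; sign now -1
(235/171) = (64/171)   [reduce mod 171]
64 = 2^6·1; (2/171) = -1 since 171 mod 8 = 3, so (64/171) = (-1)^6·(1/171); sign now -1
(1/171) = 1; final value = sign = -1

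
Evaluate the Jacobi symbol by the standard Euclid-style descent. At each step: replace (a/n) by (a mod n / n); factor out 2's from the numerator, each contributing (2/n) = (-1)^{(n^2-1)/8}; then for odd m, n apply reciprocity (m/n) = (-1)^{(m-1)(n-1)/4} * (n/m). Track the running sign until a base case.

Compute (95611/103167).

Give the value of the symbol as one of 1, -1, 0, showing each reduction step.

1

flip (95611/103167) -> (103167/95611): both odd, 95611 mod 4 = 3, 103167 mod 4 = 3, so the flip contributes -1; sign now -1
(103167/95611): 103167 mod 95611 = 7556, so (103167/95611) = (7556/95611)
factor out 2^2: 7556 = 2^2·1889; with 95611 mod 8 = 3, (2/95611) = -1; sign now -1; continue with (1889/95611)
flip (1889/95611) -> (95611/1889): both odd, 1889 mod 4 = 1, 95611 mod 4 = 3, so the flip contributes +1; sign now -1
(95611/1889): 95611 mod 1889 = 1161, so (95611/1889) = (1161/1889)
flip (1161/1889) -> (1889/1161): both odd, 1161 mod 4 = 1, 1889 mod 4 = 1, so the flip contributes +1; sign now -1
(1889/1161): 1889 mod 1161 = 728, so (1889/1161) = (728/1161)
factor out 2^3: 728 = 2^3·91; with 1161 mod 8 = 1, (2/1161) = +1; sign now -1; continue with (91/1161)
flip (91/1161) -> (1161/91): both odd, 91 mod 4 = 3, 1161 mod 4 = 1, so the flip contributes +1; sign now -1
(1161/91): 1161 mod 91 = 69, so (1161/91) = (69/91)
flip (69/91) -> (91/69): both odd, 69 mod 4 = 1, 91 mod 4 = 3, so the flip contributes +1; sign now -1
(91/69): 91 mod 69 = 22, so (91/69) = (22/69)
factor out 2^1: 22 = 2^1·11; with 69 mod 8 = 5, (2/69) = -1; sign now +1; continue with (11/69)
flip (11/69) -> (69/11): both odd, 11 mod 4 = 3, 69 mod 4 = 1, so the flip contributes +1; sign now +1
(69/11): 69 mod 11 = 3, so (69/11) = (3/11)
flip (3/11) -> (11/3): both odd, 3 mod 4 = 3, 11 mod 4 = 3, so the flip contributes -1; sign now -1
(11/3): 11 mod 3 = 2, so (11/3) = (2/3)
factor out 2^1: 2 = 2^1·1; with 3 mod 8 = 3, (2/3) = -1; sign now +1; continue with (1/3)
reached (1/3) = 1, so the symbol is +1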